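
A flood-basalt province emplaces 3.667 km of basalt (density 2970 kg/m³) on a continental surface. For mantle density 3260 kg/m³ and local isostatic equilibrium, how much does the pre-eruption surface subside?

Subaerial loading: s = t ρ_load / ρ_m.
s = 3.667 km × 2970/3260 = 3.34 km.

3.34 km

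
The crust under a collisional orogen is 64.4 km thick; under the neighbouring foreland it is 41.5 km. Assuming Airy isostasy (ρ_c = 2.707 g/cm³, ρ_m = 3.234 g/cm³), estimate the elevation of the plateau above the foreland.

Excess crust Δ = 64.4 km − 41.5 km = 22.9 km, split between elevation h and root r with h + r = Δ.
Airy balance ρ_c h = (ρ_m − ρ_c) r gives r = h ρ_c/(ρ_m − ρ_c), so h (1 + ρ_c/(ρ_m − ρ_c)) = Δ, i.e. h = Δ (ρ_m − ρ_c)/ρ_m.
h = 22.9 km × 0.527/3.234 = 3.73 km.

3.73 km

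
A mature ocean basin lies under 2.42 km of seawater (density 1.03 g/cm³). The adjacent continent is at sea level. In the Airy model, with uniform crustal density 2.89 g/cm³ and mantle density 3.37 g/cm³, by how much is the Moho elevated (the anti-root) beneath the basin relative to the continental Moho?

9.38 km

Balancing pressure at the compensation depth: replacing crust with seawater at the top is compensated by replacing crust with mantle at the base: d (ρ_c − ρ_w) = a (ρ_m − ρ_c).
a = d (ρ_c − ρ_w)/(ρ_m − ρ_c) = 2.42 km × 1.86/0.48 = 9.38 km.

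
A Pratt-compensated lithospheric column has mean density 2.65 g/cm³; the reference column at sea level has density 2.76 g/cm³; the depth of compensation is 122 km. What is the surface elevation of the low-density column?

ρ_ref D = ρ (D + h) → h = D (ρ_ref − ρ)/ρ.
h = 122 km × (2.76 − 2.65)/2.65 = 5.06 km.

5.06 km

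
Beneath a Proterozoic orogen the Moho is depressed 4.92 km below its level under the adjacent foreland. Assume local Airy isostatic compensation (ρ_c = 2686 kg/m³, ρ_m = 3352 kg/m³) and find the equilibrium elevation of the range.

For local isostatic compensation: ρ_c h = (ρ_m − ρ_c) r.
h = r (ρ_m − ρ_c) / ρ_c = 4.92 km × (3352 − 2686) / 2686 = 1.22 km.

1.22 km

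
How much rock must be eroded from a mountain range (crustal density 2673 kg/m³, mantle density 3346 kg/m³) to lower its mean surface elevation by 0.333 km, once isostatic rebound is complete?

1.66 km

Net drop Δ = e − u = e − e ρ_c/ρ_m = e (ρ_m − ρ_c)/ρ_m.
e = Δ ρ_m/(ρ_m − ρ_c) = 0.333 km × 3346/673 = 1.66 km.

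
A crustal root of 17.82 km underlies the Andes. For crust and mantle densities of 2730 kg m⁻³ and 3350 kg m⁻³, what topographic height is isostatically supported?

Equating mass per unit area of the two columns: ρ_c h = (ρ_m − ρ_c) r.
h = r (ρ_m − ρ_c) / ρ_c = 17.82 km × (3350 − 2730) / 2730 = 4.05 km.

4.05 km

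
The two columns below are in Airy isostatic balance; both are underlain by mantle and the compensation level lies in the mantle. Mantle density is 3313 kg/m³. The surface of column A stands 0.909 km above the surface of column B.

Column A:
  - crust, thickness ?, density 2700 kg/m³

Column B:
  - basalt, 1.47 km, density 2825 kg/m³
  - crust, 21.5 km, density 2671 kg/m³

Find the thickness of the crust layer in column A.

28.6 km

Take the compensation level at the base of the deeper column (depth z_c below the surface of column A) and equate Σ ρ_i t_i down to z_c; mantle fills any gap and the z_c terms cancel.
Column A: x×2700 + (z_c − 0 − x)×3313
Column B: 0.909×0 + 1.47×2825 + 21.5×2671 + (z_c − 0.909 − 22.97)×3313
The z_c×3313 term appears on both sides and cancels. Collect the known terms of each column as K = Σ(ρt)_known − 3313 × (depth of known layers): K_A = 0 − 3313×0 = 0; K_B = 61579.25 − 3313×(0.909 + 22.97) = −17531.877.
Balance: K_A − x×(3313 − 2700) = K_B, so x = (K_A − K_B)/(3313 − 2700) = 17531.9/613 = 28.6 km.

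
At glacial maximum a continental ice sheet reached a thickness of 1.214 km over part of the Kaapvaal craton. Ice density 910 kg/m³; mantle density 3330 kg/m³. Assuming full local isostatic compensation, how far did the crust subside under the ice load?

0.332 km

Equating mass per unit area of the two columns: the ice load ρ_ice t is balanced by mantle displaced below, ρ_m s.
s = t ρ_ice / ρ_m = 1.214 km × 910/3330 = 0.332 km.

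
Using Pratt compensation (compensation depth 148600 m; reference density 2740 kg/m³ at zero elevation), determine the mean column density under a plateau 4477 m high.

2660 kg/m³

Pratt balance: ρ_ref D = ρ (D + h).
ρ = ρ_ref D/(D + h) = 2740 × 148600 m/(148600 m + 4477 m) = 2660 kg/m³.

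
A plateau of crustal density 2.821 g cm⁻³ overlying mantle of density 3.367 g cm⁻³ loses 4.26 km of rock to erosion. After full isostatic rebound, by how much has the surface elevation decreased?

0.691 km

Rebound u = e ρ_c/ρ_m = 4.26 km × 2.821/3.367 = 3.569 km.
Net surface drop = e − u = 4.26 km − 3.569 km = e (ρ_m − ρ_c)/ρ_m = 0.691 km.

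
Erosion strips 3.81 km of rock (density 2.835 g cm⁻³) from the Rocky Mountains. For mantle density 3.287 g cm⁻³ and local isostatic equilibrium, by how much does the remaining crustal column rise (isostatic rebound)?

Unloading: uplift u = e ρ_c/ρ_m = 3.81 km × 2.835/3.287 = 3.29 km.

3.29 km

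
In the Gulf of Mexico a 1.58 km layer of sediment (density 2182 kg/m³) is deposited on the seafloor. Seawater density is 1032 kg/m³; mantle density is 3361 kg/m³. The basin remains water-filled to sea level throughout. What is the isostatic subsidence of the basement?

0.78 km

Submarine loading: the sediment displaces seawater, and the subsidence is in turn flooded, so s (ρ_m − ρ_w) = t (ρ_sed − ρ_w).
s = 1.58 km × (2182 − 1032) / (3361 − 1032) = 0.78 km.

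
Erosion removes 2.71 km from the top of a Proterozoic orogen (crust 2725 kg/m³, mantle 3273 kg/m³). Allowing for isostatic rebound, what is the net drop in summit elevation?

Rebound u = e ρ_c/ρ_m = 2.71 km × 2725/3273 = 2.256 km.
Net surface drop = e − u = 2.71 km − 2.256 km = e (ρ_m − ρ_c)/ρ_m = 0.454 km.

0.454 km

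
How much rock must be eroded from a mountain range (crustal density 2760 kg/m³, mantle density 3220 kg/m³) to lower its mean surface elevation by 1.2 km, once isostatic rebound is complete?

Net drop Δ = e − u = e − e ρ_c/ρ_m = e (ρ_m − ρ_c)/ρ_m.
e = Δ ρ_m/(ρ_m − ρ_c) = 1.2 km × 3220/460 = 8.4 km.

8.4 km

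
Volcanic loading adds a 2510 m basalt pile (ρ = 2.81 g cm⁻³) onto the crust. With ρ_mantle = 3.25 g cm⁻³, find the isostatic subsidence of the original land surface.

Subaerial loading: s = t ρ_load / ρ_m.
s = 2510 m × 2.81/3.25 = 2170 m.

2170 m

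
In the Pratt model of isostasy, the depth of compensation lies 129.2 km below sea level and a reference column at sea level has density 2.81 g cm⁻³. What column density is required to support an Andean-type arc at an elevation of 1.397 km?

Pratt balance: ρ_ref D = ρ (D + h).
ρ = ρ_ref D/(D + h) = 2.81 × 129.2 km/(129.2 km + 1.397 km) = 2.78 g cm⁻³.

2.78 g cm⁻³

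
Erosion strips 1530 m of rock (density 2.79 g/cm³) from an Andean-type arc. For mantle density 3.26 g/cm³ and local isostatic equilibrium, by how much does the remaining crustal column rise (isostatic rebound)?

1310 m

Unloading: uplift u = e ρ_c/ρ_m = 1530 m × 2.79/3.26 = 1310 m.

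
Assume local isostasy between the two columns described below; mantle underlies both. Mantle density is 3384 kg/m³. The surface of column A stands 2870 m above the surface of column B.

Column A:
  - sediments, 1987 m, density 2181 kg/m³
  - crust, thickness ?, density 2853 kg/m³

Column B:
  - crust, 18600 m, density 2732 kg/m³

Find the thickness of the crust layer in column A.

Take the compensation level at the base of the deeper column (depth z_c below the surface of column A) and equate Σ ρ_i t_i down to z_c; mantle fills any gap and the z_c terms cancel.
Column A: 1987×2181 + x×2853 + (z_c − 1987 − x)×3384
Column B: 2870×0 + 18600×2732 + (z_c − 2870 − 18600)×3384
The z_c×3384 term appears on both sides and cancels. Collect the known terms of each column as K = Σ(ρt)_known − 3384 × (depth of known layers): K_A = 4333647 − 3384×1987 = −2390361; K_B = 50815200 − 3384×(2870 + 18600) = −21839280.
Balance: K_A − x×(3384 − 2853) = K_B, so x = (K_A − K_B)/(3384 − 2853) = 19448900/531 = 36600 m.

36600 m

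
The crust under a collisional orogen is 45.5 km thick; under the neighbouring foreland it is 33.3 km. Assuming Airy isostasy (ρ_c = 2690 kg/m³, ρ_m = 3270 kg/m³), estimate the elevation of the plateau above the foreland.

Excess crust Δ = 45.5 km − 33.3 km = 12.2 km, split between elevation h and root r with h + r = Δ.
Airy balance ρ_c h = (ρ_m − ρ_c) r gives r = h ρ_c/(ρ_m − ρ_c), so h (1 + ρ_c/(ρ_m − ρ_c)) = Δ, i.e. h = Δ (ρ_m − ρ_c)/ρ_m.
h = 12.2 km × 580/3270 = 2.16 km.

2.16 km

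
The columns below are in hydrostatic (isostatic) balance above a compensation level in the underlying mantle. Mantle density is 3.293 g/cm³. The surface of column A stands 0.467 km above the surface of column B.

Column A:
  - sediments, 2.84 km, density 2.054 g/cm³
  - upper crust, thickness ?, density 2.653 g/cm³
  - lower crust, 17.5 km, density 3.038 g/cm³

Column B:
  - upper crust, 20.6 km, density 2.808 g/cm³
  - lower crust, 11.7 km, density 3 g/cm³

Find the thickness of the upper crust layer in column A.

10.9 km

Take the compensation level at the base of the deeper column (depth z_c below the surface of column A) and equate Σ ρ_i t_i down to z_c; mantle fills any gap and the z_c terms cancel.
Column A: 2.84×2.054 + x×2.653 + 17.5×3.038 + (z_c − 20.34 − x)×3.293
Column B: 0.467×0 + 20.6×2.808 + 11.7×3 + (z_c − 0.467 − 32.3)×3.293
The z_c×3.293 term appears on both sides and cancels. Collect the known terms of each column as K = Σ(ρt)_known − 3.293 × (depth of known layers): K_A = 58.99836 − 3.293×20.34 = −7.98126; K_B = 92.9448 − 3.293×(0.467 + 32.3) = −14.956931.
Balance: K_A − x×(3.293 − 2.653) = K_B, so x = (K_A − K_B)/(3.293 − 2.653) = 6.97567/0.64 = 10.9 km.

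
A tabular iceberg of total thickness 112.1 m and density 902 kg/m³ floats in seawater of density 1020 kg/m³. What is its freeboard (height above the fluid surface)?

Floating equilibrium: submerged depth d = t ρ_obj/ρ_fluid = 112.1 m × 902/1020 = 99.13 m.
Freeboard = t − d = 112.1 m − 99.13 m = 13 m.

13 m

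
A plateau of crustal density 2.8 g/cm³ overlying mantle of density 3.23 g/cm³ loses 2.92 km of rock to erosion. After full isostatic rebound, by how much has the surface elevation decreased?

0.389 km

Rebound u = e ρ_c/ρ_m = 2.92 km × 2.8/3.23 = 2.531 km.
Net surface drop = e − u = 2.92 km − 2.531 km = e (ρ_m − ρ_c)/ρ_m = 0.389 km.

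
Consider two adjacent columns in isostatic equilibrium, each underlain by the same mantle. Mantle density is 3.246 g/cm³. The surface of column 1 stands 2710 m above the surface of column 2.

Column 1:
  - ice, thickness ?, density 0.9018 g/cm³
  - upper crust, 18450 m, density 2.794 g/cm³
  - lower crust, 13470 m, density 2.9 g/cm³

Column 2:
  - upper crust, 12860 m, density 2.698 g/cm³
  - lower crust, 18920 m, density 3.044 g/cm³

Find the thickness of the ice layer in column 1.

2840 m

Take the compensation level at the base of the deeper column (depth z_c below the surface of column 1) and equate Σ ρ_i t_i down to z_c; mantle fills any gap and the z_c terms cancel.
Column 1: x×0.9018 + 18450×2.794 + 13470×2.9 + (z_c − 31920 − x)×3.246
Column 2: 2710×0 + 12860×2.698 + 18920×3.044 + (z_c − 2710 − 31780)×3.246
The z_c×3.246 term appears on both sides and cancels. Collect the known terms of each column as K = Σ(ρt)_known − 3.246 × (depth of known layers): K_1 = 90612.3 − 3.246×31920 = −13000.02; K_2 = 92288.76 − 3.246×(2710 + 31780) = −19665.78.
Balance: K_1 − x×(3.246 − 0.9018) = K_2, so x = (K_1 − K_2)/(3.246 − 0.9018) = 6665.76/2.3442 = 2840 m.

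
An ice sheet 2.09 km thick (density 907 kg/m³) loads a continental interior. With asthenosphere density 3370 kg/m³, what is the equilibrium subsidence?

For local isostatic compensation: the ice load ρ_ice t is balanced by mantle displaced below, ρ_m s.
s = t ρ_ice / ρ_m = 2.09 km × 907/3370 = 0.563 km.

0.563 km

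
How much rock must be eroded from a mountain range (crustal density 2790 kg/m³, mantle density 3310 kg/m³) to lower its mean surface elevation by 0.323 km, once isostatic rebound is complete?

Net drop Δ = e − u = e − e ρ_c/ρ_m = e (ρ_m − ρ_c)/ρ_m.
e = Δ ρ_m/(ρ_m − ρ_c) = 0.323 km × 3310/520 = 2.06 km.

2.06 km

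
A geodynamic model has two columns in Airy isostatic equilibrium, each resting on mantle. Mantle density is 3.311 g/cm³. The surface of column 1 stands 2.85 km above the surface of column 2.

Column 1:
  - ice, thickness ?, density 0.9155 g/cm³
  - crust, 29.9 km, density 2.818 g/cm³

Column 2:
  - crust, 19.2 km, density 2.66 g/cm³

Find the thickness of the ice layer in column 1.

3 km

Take the compensation level at the base of the deeper column (depth z_c below the surface of column 1) and equate Σ ρ_i t_i down to z_c; mantle fills any gap and the z_c terms cancel.
Column 1: x×0.9155 + 29.9×2.818 + (z_c − 29.9 − x)×3.311
Column 2: 2.85×0 + 19.2×2.66 + (z_c − 2.85 − 19.2)×3.311
The z_c×3.311 term appears on both sides and cancels. Collect the known terms of each column as K = Σ(ρt)_known − 3.311 × (depth of known layers): K_1 = 84.2582 − 3.311×29.9 = −14.7407; K_2 = 51.072 − 3.311×(2.85 + 19.2) = −21.93555.
Balance: K_1 − x×(3.311 − 0.9155) = K_2, so x = (K_1 − K_2)/(3.311 − 0.9155) = 7.19485/2.3955 = 3 km.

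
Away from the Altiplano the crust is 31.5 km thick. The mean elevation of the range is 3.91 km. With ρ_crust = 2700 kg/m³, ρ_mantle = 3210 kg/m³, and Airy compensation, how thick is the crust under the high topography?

56.1 km

Root depth r = h ρ_c / (ρ_m − ρ_c) = 3.91 km × 2700 / 510 = 20.7 km.
Total thickness = T + h + r = 31.5 km + 3.91 km + 20.7 km = 56.1 km.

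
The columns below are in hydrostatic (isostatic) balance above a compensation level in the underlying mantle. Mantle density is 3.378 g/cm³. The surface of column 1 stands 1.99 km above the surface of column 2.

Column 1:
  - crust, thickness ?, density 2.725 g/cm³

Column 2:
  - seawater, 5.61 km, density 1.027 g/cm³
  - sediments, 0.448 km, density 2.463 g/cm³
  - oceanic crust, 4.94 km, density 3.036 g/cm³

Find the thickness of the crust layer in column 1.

33.7 km

Take the compensation level at the base of the deeper column (depth z_c below the surface of column 1) and equate Σ ρ_i t_i down to z_c; mantle fills any gap and the z_c terms cancel.
Column 1: x×2.725 + (z_c − 0 − x)×3.378
Column 2: 1.99×0 + 5.61×1.027 + 0.448×2.463 + 4.94×3.036 + (z_c − 1.99 − 10.998)×3.378
The z_c×3.378 term appears on both sides and cancels. Collect the known terms of each column as K = Σ(ρt)_known − 3.378 × (depth of known layers): K_1 = 0 − 3.378×0 = 0; K_2 = 21.862734 − 3.378×(1.99 + 10.998) = −22.01073.
Balance: K_1 − x×(3.378 − 2.725) = K_2, so x = (K_1 − K_2)/(3.378 − 2.725) = 22.0107/0.653 = 33.7 km.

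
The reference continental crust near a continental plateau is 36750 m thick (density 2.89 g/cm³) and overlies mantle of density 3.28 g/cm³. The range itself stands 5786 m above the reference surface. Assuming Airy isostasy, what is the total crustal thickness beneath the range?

Root depth r = h ρ_c / (ρ_m − ρ_c) = 5786 m × 2.89 / 0.39 = 42880 m.
Total thickness = T + h + r = 36750 m + 5786 m + 42880 m = 85400 m.

85400 m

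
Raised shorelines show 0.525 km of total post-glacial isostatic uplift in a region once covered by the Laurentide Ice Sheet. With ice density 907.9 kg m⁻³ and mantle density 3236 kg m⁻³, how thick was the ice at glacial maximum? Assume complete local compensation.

u = t ρ_ice/ρ_m → t = u ρ_m/ρ_ice = 0.525 km × 3236/907.9 = 1.87 km.

1.87 km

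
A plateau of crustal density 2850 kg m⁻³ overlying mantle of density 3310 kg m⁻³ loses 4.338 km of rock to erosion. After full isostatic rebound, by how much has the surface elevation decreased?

Rebound u = e ρ_c/ρ_m = 4.338 km × 2850/3310 = 3.735 km.
Net surface drop = e − u = 4.338 km − 3.735 km = e (ρ_m − ρ_c)/ρ_m = 0.603 km.

0.603 km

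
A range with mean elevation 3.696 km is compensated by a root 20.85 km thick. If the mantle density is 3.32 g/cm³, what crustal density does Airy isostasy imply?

ρ_c h = (ρ_m − ρ_c) r → ρ_c (h + r) = ρ_m r → ρ_c = ρ_m r / (h + r).
ρ_c = 3.32 × 20.85 km / (3.696 km + 20.85 km) = 2.82 g/cm³.

2.82 g/cm³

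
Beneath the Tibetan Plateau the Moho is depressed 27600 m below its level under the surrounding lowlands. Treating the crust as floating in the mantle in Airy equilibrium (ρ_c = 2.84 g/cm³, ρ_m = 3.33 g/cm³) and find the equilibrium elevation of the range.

For local isostatic compensation: ρ_c h = (ρ_m − ρ_c) r.
h = r (ρ_m − ρ_c) / ρ_c = 27600 m × (3.33 − 2.84) / 2.84 = 4760 m.

4760 m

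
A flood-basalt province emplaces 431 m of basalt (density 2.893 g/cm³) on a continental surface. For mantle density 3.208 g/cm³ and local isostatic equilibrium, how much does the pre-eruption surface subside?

Subaerial loading: s = t ρ_load / ρ_m.
s = 431 m × 2.893/3.208 = 389 m.

389 m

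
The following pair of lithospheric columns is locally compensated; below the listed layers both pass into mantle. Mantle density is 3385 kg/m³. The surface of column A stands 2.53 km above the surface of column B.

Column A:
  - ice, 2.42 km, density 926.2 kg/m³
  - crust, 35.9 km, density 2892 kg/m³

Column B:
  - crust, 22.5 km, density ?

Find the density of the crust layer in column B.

2710 kg/m³

Take the compensation level at the base of the deeper column (depth z_c below the surface of column A) and equate Σ ρ_i t_i down to z_c; mantle fills any gap and the z_c terms cancel.
Column A: 2.42×926.2 + 35.9×2892 + (z_c − 38.32)×3385
Column B: 2.53×0 + 22.5×ρ + (z_c − 2.53 − 22.5)×3385
The z_c×3385 term appears on both sides and cancels. Collect the known terms of each column as K = Σ(ρt)_known − 3385 × (depth of known layers): K_A = 106064.204 − 3385×38.32 = −23648.996; K_B = 0 − 3385×(2.53 + 22.5) = −84726.55.
Balance: K_A = K_B + 22.5×ρ, so ρ = (K_A − K_B)/22.5 = 61077.6/22.5 = 2710 kg/m³.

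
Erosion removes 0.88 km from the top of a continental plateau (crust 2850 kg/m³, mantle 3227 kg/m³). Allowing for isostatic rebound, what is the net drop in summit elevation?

0.103 km

Rebound u = e ρ_c/ρ_m = 0.88 km × 2850/3227 = 0.7772 km.
Net surface drop = e − u = 0.88 km − 0.7772 km = e (ρ_m − ρ_c)/ρ_m = 0.103 km.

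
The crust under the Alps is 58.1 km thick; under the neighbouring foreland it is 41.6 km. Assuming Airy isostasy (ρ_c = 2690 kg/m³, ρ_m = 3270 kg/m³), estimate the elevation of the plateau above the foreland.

2.93 km

Excess crust Δ = 58.1 km − 41.6 km = 16.5 km, split between elevation h and root r with h + r = Δ.
Airy balance ρ_c h = (ρ_m − ρ_c) r gives r = h ρ_c/(ρ_m − ρ_c), so h (1 + ρ_c/(ρ_m − ρ_c)) = Δ, i.e. h = Δ (ρ_m − ρ_c)/ρ_m.
h = 16.5 km × 580/3270 = 2.93 km.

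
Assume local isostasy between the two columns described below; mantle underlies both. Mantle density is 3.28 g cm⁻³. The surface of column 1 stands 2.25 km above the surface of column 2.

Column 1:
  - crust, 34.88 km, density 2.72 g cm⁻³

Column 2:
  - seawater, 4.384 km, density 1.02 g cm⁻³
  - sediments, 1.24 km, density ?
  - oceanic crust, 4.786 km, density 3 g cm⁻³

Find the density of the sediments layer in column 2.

2.55 g cm⁻³

Take the compensation level at the base of the deeper column (depth z_c below the surface of column 1) and equate Σ ρ_i t_i down to z_c; mantle fills any gap and the z_c terms cancel.
Column 1: 34.88×2.72 + (z_c − 34.88)×3.28
Column 2: 2.25×0 + 4.384×1.02 + 1.24×ρ + 4.786×3 + (z_c − 2.25 − 10.41)×3.28
The z_c×3.28 term appears on both sides and cancels. Collect the known terms of each column as K = Σ(ρt)_known − 3.28 × (depth of known layers): K_1 = 94.8736 − 3.28×34.88 = −19.5328; K_2 = 18.82968 − 3.28×(2.25 + 10.41) = −22.69512.
Balance: K_1 = K_2 + 1.24×ρ, so ρ = (K_1 − K_2)/1.24 = 3.16232/1.24 = 2.55 g cm⁻³.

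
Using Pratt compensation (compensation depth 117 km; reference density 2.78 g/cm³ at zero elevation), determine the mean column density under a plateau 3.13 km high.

2.71 g/cm³

Pratt balance: ρ_ref D = ρ (D + h).
ρ = ρ_ref D/(D + h) = 2.78 × 117 km/(117 km + 3.13 km) = 2.71 g/cm³.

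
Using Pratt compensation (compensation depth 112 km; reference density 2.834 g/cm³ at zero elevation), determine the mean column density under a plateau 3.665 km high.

2.74 g/cm³

Pratt balance: ρ_ref D = ρ (D + h).
ρ = ρ_ref D/(D + h) = 2.834 × 112 km/(112 km + 3.665 km) = 2.74 g/cm³.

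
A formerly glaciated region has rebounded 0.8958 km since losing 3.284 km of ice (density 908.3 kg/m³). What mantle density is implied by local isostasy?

3330 kg/m³

ρ_m = ρ_ice t / u = 908.3 × 3.284 km/0.8958 km = 3330 kg/m³.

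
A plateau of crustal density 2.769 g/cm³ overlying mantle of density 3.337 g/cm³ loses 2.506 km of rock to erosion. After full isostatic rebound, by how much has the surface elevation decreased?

0.427 km

Rebound u = e ρ_c/ρ_m = 2.506 km × 2.769/3.337 = 2.079 km.
Net surface drop = e − u = 2.506 km − 2.079 km = e (ρ_m − ρ_c)/ρ_m = 0.427 km.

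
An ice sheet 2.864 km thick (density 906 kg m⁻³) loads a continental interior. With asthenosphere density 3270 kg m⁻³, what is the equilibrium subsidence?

0.794 km

Balancing pressure at the compensation depth: the ice load ρ_ice t is balanced by mantle displaced below, ρ_m s.
s = t ρ_ice / ρ_m = 2.864 km × 906/3270 = 0.794 km.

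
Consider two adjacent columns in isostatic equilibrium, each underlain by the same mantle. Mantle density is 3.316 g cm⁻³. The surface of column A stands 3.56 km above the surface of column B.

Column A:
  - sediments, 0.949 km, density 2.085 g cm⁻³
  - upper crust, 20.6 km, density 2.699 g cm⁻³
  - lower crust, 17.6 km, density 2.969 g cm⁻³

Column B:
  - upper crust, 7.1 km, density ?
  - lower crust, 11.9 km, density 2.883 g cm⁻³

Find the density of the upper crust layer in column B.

2.89 g cm⁻³

Take the compensation level at the base of the deeper column (depth z_c below the surface of column A) and equate Σ ρ_i t_i down to z_c; mantle fills any gap and the z_c terms cancel.
Column A: 0.949×2.085 + 20.6×2.699 + 17.6×2.969 + (z_c − 39.149)×3.316
Column B: 3.56×0 + 7.1×ρ + 11.9×2.883 + (z_c − 3.56 − 19)×3.316
The z_c×3.316 term appears on both sides and cancels. Collect the known terms of each column as K = Σ(ρt)_known − 3.316 × (depth of known layers): K_A = 109.832465 − 3.316×39.149 = −19.985619; K_B = 34.3077 − 3.316×(3.56 + 19) = −40.50126.
Balance: K_A = K_B + 7.1×ρ, so ρ = (K_A − K_B)/7.1 = 20.5156/7.1 = 2.89 g cm⁻³.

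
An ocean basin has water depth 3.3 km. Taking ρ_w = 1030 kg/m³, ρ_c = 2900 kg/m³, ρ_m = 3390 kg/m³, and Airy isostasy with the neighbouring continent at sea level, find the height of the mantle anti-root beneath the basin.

12.6 km

For local isostatic compensation: replacing crust with seawater at the top is compensated by replacing crust with mantle at the base: d (ρ_c − ρ_w) = a (ρ_m − ρ_c).
a = d (ρ_c − ρ_w)/(ρ_m − ρ_c) = 3.3 km × 1870/490 = 12.6 km.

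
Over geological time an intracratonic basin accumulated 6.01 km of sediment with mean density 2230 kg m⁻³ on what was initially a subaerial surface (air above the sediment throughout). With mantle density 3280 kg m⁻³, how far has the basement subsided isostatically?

4.09 km

Subaerial load: s = t ρ_sed / ρ_m = 6.01 km × 2230/3280 = 4.09 km.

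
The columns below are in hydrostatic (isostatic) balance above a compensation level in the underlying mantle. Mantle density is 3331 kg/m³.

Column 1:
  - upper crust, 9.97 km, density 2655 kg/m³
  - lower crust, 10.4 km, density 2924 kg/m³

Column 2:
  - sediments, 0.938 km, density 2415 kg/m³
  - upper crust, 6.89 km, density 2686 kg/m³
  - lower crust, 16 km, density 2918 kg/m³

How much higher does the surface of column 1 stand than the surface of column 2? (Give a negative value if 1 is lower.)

−0.282 km

For any compensation level in the mantle, the mantle terms cancel and isostasy reduces to e = (Σt_1 − Σt_2) − (Σ(ρt)_1 − Σ(ρt)_2) / ρ_m.
Σt_1 = 20.37 km; Σt_2 = 23.828 km; Σ(ρt)_1 = 56879.95; Σ(ρt)_2 = 67459.81 (in km·kg/m³).
e = (20.37 − 23.828) − (56879.95 − 67459.81) / 3331 = −0.282 km.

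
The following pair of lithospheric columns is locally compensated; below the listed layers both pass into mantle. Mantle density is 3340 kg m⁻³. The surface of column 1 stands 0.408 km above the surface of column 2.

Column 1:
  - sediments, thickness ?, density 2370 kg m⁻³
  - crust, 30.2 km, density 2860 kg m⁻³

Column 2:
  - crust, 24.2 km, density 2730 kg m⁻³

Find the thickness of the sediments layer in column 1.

1.68 km

Take the compensation level at the base of the deeper column (depth z_c below the surface of column 1) and equate Σ ρ_i t_i down to z_c; mantle fills any gap and the z_c terms cancel.
Column 1: x×2370 + 30.2×2860 + (z_c − 30.2 − x)×3340
Column 2: 0.408×0 + 24.2×2730 + (z_c − 0.408 − 24.2)×3340
The z_c×3340 term appears on both sides and cancels. Collect the known terms of each column as K = Σ(ρt)_known − 3340 × (depth of known layers): K_1 = 86372 − 3340×30.2 = −14496; K_2 = 66066 − 3340×(0.408 + 24.2) = −16124.72.
Balance: K_1 − x×(3340 − 2370) = K_2, so x = (K_1 − K_2)/(3340 − 2370) = 1628.72/970 = 1.68 km.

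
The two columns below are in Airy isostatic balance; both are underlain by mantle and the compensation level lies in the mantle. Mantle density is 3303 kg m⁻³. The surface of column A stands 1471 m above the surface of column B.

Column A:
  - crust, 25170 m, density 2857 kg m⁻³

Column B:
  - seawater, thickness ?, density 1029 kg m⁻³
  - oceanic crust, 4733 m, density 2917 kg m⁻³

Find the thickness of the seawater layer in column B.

2000 m

Take the compensation level at the base of the deeper column (depth z_c below the surface of column A) and equate Σ ρ_i t_i down to z_c; mantle fills any gap and the z_c terms cancel.
Column A: 25170×2857 + (z_c − 25170)×3303
Column B: 1471×0 + x×1029 + 4733×2917 + (z_c − 1471 − 4733 − x)×3303
The z_c×3303 term appears on both sides and cancels. Collect the known terms of each column as K = Σ(ρt)_known − 3303 × (depth of known layers): K_A = 71910690 − 3303×25170 = −11225820; K_B = 13806161 − 3303×(1471 + 4733) = −6685651.
Balance: K_A = K_B − x×(3303 − 1029), so x = (K_B − K_A)/(3303 − 1029) = 4540170/2274 = 2000 m.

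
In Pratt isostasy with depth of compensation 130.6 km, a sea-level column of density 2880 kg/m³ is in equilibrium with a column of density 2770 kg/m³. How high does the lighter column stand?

5.19 km

ρ_ref D = ρ (D + h) → h = D (ρ_ref − ρ)/ρ.
h = 130.6 km × (2880 − 2770)/2770 = 5.19 km.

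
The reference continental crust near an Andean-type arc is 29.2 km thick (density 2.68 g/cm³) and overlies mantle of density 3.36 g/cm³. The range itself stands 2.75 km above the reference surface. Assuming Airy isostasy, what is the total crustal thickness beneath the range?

42.8 km

Root depth r = h ρ_c / (ρ_m − ρ_c) = 2.75 km × 2.68 / 0.68 = 10.84 km.
Total thickness = T + h + r = 29.2 km + 2.75 km + 10.84 km = 42.8 km.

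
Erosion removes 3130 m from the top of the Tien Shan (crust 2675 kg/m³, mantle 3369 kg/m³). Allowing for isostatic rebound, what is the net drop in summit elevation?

645 m

Rebound u = e ρ_c/ρ_m = 3130 m × 2675/3369 = 2485 m.
Net surface drop = e − u = 3130 m − 2485 m = e (ρ_m − ρ_c)/ρ_m = 645 m.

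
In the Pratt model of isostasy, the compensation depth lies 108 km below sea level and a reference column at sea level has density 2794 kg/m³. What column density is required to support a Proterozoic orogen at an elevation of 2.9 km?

2720 kg/m³

Pratt balance: ρ_ref D = ρ (D + h).
ρ = ρ_ref D/(D + h) = 2794 × 108 km/(108 km + 2.9 km) = 2720 kg/m³.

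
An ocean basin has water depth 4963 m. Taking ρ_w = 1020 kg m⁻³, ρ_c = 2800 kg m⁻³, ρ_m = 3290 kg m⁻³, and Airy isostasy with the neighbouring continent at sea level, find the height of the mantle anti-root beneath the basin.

Equating mass per unit area of the two columns: replacing crust with seawater at the top is compensated by replacing crust with mantle at the base: d (ρ_c − ρ_w) = a (ρ_m − ρ_c).
a = d (ρ_c − ρ_w)/(ρ_m − ρ_c) = 4963 m × 1780/490 = 18000 m.

18000 m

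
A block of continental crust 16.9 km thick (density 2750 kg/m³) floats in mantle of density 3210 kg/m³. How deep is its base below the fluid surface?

Draft d = t ρ_obj/ρ_fluid = 16.9 km × 2750/3210 = 14.5 km.

14.5 km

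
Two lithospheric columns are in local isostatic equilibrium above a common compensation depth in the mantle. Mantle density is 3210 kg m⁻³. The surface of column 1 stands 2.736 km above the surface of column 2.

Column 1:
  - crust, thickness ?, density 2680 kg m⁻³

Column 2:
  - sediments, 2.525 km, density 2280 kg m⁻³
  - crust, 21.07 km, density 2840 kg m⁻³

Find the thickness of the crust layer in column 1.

Take the compensation level at the base of the deeper column (depth z_c below the surface of column 1) and equate Σ ρ_i t_i down to z_c; mantle fills any gap and the z_c terms cancel.
Column 1: x×2680 + (z_c − 0 − x)×3210
Column 2: 2.736×0 + 2.525×2280 + 21.07×2840 + (z_c − 2.736 − 23.595)×3210
The z_c×3210 term appears on both sides and cancels. Collect the known terms of each column as K = Σ(ρt)_known − 3210 × (depth of known layers): K_1 = 0 − 3210×0 = 0; K_2 = 65595.8 − 3210×(2.736 + 23.595) = −18926.71.
Balance: K_1 − x×(3210 − 2680) = K_2, so x = (K_1 − K_2)/(3210 − 2680) = 18926.7/530 = 35.7 km.

35.7 km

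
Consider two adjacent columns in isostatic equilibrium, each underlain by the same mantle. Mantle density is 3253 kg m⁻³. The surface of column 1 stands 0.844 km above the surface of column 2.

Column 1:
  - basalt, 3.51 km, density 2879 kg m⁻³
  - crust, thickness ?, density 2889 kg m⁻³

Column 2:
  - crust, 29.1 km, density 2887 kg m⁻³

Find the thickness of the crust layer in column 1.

Take the compensation level at the base of the deeper column (depth z_c below the surface of column 1) and equate Σ ρ_i t_i down to z_c; mantle fills any gap and the z_c terms cancel.
Column 1: 3.51×2879 + x×2889 + (z_c − 3.51 − x)×3253
Column 2: 0.844×0 + 29.1×2887 + (z_c − 0.844 − 29.1)×3253
The z_c×3253 term appears on both sides and cancels. Collect the known terms of each column as K = Σ(ρt)_known − 3253 × (depth of known layers): K_1 = 10105.29 − 3253×3.51 = −1312.74; K_2 = 84011.7 − 3253×(0.844 + 29.1) = −13396.132.
Balance: K_1 − x×(3253 − 2889) = K_2, so x = (K_1 − K_2)/(3253 − 2889) = 12083.4/364 = 33.2 km.

33.2 km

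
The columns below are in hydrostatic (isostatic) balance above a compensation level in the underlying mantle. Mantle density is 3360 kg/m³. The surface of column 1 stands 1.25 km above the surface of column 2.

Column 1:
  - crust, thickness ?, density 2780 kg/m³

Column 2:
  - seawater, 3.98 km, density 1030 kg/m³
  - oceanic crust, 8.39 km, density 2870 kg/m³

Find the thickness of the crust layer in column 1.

30.3 km

Take the compensation level at the base of the deeper column (depth z_c below the surface of column 1) and equate Σ ρ_i t_i down to z_c; mantle fills any gap and the z_c terms cancel.
Column 1: x×2780 + (z_c − 0 − x)×3360
Column 2: 1.25×0 + 3.98×1030 + 8.39×2870 + (z_c − 1.25 − 12.37)×3360
The z_c×3360 term appears on both sides and cancels. Collect the known terms of each column as K = Σ(ρt)_known − 3360 × (depth of known layers): K_1 = 0 − 3360×0 = 0; K_2 = 28178.7 − 3360×(1.25 + 12.37) = −17584.5.
Balance: K_1 − x×(3360 − 2780) = K_2, so x = (K_1 − K_2)/(3360 − 2780) = 17584.5/580 = 30.3 km.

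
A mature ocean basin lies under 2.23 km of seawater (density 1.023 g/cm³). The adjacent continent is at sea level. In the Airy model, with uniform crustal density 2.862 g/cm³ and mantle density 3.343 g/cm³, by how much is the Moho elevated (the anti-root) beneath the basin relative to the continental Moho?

8.53 km

By Archimedes' principle applied to the lithosphere: replacing crust with seawater at the top is compensated by replacing crust with mantle at the base: d (ρ_c − ρ_w) = a (ρ_m − ρ_c).
a = d (ρ_c − ρ_w)/(ρ_m − ρ_c) = 2.23 km × 1.839/0.481 = 8.53 km.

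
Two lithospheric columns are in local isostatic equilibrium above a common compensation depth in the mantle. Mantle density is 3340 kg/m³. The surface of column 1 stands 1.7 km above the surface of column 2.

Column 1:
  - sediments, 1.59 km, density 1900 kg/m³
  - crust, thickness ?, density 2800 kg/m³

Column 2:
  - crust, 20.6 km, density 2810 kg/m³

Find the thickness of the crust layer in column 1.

26.5 km

Take the compensation level at the base of the deeper column (depth z_c below the surface of column 1) and equate Σ ρ_i t_i down to z_c; mantle fills any gap and the z_c terms cancel.
Column 1: 1.59×1900 + x×2800 + (z_c − 1.59 − x)×3340
Column 2: 1.7×0 + 20.6×2810 + (z_c − 1.7 − 20.6)×3340
The z_c×3340 term appears on both sides and cancels. Collect the known terms of each column as K = Σ(ρt)_known − 3340 × (depth of known layers): K_1 = 3021 − 3340×1.59 = −2289.6; K_2 = 57886 − 3340×(1.7 + 20.6) = −16596.
Balance: K_1 − x×(3340 − 2800) = K_2, so x = (K_1 − K_2)/(3340 − 2800) = 14306.4/540 = 26.5 km.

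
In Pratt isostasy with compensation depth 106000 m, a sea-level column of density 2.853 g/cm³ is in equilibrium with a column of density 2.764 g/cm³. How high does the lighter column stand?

ρ_ref D = ρ (D + h) → h = D (ρ_ref − ρ)/ρ.
h = 106000 m × (2.853 − 2.764)/2.764 = 3410 m.

3410 m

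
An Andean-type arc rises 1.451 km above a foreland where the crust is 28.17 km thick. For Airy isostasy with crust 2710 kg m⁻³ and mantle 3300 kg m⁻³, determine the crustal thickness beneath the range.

Root depth r = h ρ_c / (ρ_m − ρ_c) = 1.451 km × 2710 / 590 = 6.665 km.
Total thickness = T + h + r = 28.17 km + 1.451 km + 6.665 km = 36.3 km.

36.3 km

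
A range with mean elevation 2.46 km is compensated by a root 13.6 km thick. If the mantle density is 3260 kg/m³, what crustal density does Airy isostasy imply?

ρ_c h = (ρ_m − ρ_c) r → ρ_c (h + r) = ρ_m r → ρ_c = ρ_m r / (h + r).
ρ_c = 3260 × 13.6 km / (2.46 km + 13.6 km) = 2760 kg/m³.

2760 kg/m³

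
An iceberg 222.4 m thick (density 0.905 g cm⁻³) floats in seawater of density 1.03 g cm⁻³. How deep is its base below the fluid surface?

195 m

Draft d = t ρ_obj/ρ_fluid = 222.4 m × 0.905/1.03 = 195 m.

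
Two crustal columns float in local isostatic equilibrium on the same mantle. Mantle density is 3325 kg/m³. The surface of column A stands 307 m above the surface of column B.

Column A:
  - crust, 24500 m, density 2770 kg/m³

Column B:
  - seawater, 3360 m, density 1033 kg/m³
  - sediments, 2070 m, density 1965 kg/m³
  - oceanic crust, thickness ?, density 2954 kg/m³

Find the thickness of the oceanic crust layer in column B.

Take the compensation level at the base of the deeper column (depth z_c below the surface of column A) and equate Σ ρ_i t_i down to z_c; mantle fills any gap and the z_c terms cancel.
Column A: 24500×2770 + (z_c − 24500)×3325
Column B: 307×0 + 3360×1033 + 2070×1965 + x×2954 + (z_c − 307 − 5430 − x)×3325
The z_c×3325 term appears on both sides and cancels. Collect the known terms of each column as K = Σ(ρt)_known − 3325 × (depth of known layers): K_A = 67865000 − 3325×24500 = −13597500; K_B = 7538430 − 3325×(307 + 5430) = −11537095.
Balance: K_A = K_B − x×(3325 − 2954), so x = (K_B − K_A)/(3325 − 2954) = 2060400/371 = 5550 m.

5550 m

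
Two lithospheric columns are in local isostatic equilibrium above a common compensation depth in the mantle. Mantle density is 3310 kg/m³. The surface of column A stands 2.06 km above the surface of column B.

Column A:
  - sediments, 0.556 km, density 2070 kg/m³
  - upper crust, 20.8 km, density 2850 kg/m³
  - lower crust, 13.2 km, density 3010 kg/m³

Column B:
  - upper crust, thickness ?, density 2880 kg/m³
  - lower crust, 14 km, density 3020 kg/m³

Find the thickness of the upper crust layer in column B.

Take the compensation level at the base of the deeper column (depth z_c below the surface of column A) and equate Σ ρ_i t_i down to z_c; mantle fills any gap and the z_c terms cancel.
Column A: 0.556×2070 + 20.8×2850 + 13.2×3010 + (z_c − 34.556)×3310
Column B: 2.06×0 + x×2880 + 14×3020 + (z_c − 2.06 − 14 − x)×3310
The z_c×3310 term appears on both sides and cancels. Collect the known terms of each column as K = Σ(ρt)_known − 3310 × (depth of known layers): K_A = 100162.92 − 3310×34.556 = −14217.44; K_B = 42280 − 3310×(2.06 + 14) = −10878.6.
Balance: K_A = K_B − x×(3310 − 2880), so x = (K_B − K_A)/(3310 − 2880) = 3338.84/430 = 7.76 km.

7.76 km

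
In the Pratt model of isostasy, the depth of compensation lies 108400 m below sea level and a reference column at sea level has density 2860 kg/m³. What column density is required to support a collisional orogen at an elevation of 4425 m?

Pratt balance: ρ_ref D = ρ (D + h).
ρ = ρ_ref D/(D + h) = 2860 × 108400 m/(108400 m + 4425 m) = 2750 kg/m³.

2750 kg/m³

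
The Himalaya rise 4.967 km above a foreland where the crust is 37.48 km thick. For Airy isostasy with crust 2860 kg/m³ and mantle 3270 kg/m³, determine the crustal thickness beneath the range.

Root depth r = h ρ_c / (ρ_m − ρ_c) = 4.967 km × 2860 / 410 = 34.65 km.
Total thickness = T + h + r = 37.48 km + 4.967 km + 34.65 km = 77.1 km.

77.1 km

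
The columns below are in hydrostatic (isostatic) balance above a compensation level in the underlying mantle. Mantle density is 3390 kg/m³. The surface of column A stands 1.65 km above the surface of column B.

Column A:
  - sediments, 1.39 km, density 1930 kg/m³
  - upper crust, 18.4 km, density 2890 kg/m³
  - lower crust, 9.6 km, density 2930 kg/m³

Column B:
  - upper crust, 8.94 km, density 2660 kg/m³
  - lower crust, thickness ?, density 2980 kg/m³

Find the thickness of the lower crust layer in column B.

Take the compensation level at the base of the deeper column (depth z_c below the surface of column A) and equate Σ ρ_i t_i down to z_c; mantle fills any gap and the z_c terms cancel.
Column A: 1.39×1930 + 18.4×2890 + 9.6×2930 + (z_c − 29.39)×3390
Column B: 1.65×0 + 8.94×2660 + x×2980 + (z_c − 1.65 − 8.94 − x)×3390
The z_c×3390 term appears on both sides and cancels. Collect the known terms of each column as K = Σ(ρt)_known − 3390 × (depth of known layers): K_A = 83986.7 − 3390×29.39 = −15645.4; K_B = 23780.4 − 3390×(1.65 + 8.94) = −12119.7.
Balance: K_A = K_B − x×(3390 − 2980), so x = (K_B − K_A)/(3390 − 2980) = 3525.7/410 = 8.6 km.

8.6 km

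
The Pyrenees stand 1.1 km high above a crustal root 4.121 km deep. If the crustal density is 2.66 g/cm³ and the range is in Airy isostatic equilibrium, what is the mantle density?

Airy balance: ρ_c h = (ρ_m − ρ_c) r → ρ_m = ρ_c (1 + h/r).
ρ_m = 2.66 × (1 + 1.1 km/4.121 km) = 3.37 g/cm³.

3.37 g/cm³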